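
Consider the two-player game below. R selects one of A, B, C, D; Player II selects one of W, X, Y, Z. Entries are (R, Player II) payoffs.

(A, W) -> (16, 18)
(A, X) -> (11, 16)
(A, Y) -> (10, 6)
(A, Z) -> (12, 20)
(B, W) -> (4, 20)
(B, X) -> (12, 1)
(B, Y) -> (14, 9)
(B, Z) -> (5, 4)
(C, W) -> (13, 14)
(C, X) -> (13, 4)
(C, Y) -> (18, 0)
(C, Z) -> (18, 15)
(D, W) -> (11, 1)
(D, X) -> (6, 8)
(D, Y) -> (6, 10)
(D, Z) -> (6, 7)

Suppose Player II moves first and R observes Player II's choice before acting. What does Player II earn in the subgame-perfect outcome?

18

Work backward from R's decision.
- W: BR = A, leader payoff 18.
- X: BR = C, leader payoff 4.
- Y: BR = C, leader payoff 0.
- Z: BR = C, leader payoff 15.
Maximizing over 18, 4, 0, 15, Player II chooses W. Subgame-perfect outcome: (A, W) with payoffs (16, 18).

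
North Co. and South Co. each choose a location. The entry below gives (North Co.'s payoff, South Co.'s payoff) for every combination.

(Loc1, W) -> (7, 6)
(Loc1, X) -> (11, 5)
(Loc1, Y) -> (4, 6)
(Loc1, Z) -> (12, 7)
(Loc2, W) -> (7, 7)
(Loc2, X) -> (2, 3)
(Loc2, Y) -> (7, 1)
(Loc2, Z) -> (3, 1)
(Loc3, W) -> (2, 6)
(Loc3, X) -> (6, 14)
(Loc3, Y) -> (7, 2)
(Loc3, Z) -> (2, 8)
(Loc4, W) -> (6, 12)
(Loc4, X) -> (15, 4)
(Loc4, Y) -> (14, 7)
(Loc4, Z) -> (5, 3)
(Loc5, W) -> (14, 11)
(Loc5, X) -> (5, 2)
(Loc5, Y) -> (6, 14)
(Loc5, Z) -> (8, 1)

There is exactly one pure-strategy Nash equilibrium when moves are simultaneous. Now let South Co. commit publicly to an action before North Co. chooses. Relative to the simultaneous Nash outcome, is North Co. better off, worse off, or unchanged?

better off

Backward induction with South Co. moving first.
- W: North Co. compares 7, 7, 2, 6, 14 and picks Loc5; South Co. would get 11.
- X: North Co. compares 11, 2, 6, 15, 5 and picks Loc4; South Co. would get 4.
- Y: North Co. compares 4, 7, 7, 14, 6 and picks Loc4; South Co. would get 7.
- Z: North Co. compares 12, 3, 2, 5, 8 and picks Loc1; South Co. would get 7.
Among 11, 4, 7, 7, the best is 11 at W. Subgame-perfect outcome: (Loc5, W) with payoffs (14, 11).
For the simultaneous game, intersect best replies.
North Co.'s best replies: W→Loc5; X→Loc4; Y→Loc4; Z→Loc1.
South Co.'s best replies: Loc1→Z; Loc2→W; Loc3→X; Loc4→W; Loc5→Y.
The unique mutual best reply is (Loc1, Z), giving (12, 7).
North Co. earns 14 sequentially versus 12 at the Nash outcome: better off.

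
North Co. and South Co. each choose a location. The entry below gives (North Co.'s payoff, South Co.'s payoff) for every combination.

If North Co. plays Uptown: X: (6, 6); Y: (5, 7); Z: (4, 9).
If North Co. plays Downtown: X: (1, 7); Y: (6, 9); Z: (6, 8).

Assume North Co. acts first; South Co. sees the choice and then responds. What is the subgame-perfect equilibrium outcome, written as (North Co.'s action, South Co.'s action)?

(Downtown, Y)

South Co. best-responds to each possible North Co. move:
- Uptown: BR = Z, leader payoff 4.
- Downtown: BR = Y, leader payoff 6.
Maximizing over 4, 6, North Co. chooses Downtown. Subgame-perfect outcome: (Downtown, Y) with payoffs (6, 9).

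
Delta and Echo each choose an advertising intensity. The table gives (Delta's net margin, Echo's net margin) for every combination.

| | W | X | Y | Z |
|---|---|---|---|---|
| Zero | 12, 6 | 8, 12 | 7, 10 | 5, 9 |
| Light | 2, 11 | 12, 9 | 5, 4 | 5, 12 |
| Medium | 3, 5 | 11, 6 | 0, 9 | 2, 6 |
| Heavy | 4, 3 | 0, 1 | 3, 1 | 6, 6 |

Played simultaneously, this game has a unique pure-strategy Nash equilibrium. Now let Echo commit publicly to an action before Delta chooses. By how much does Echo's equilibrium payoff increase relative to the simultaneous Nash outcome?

4

Backward induction with Echo moving first.
- W: BR = Zero, leader payoff 6.
- X: BR = Light, leader payoff 9.
- Y: BR = Zero, leader payoff 10.
- Z: BR = Heavy, leader payoff 6.
Among 6, 9, 10, 6, the best is 10 at Y. Subgame-perfect outcome: (Zero, Y) with payoffs (7, 10).
For the simultaneous game, intersect best replies.
Delta's best replies: W→Zero; X→Light; Y→Zero; Z→Heavy.
Echo's best replies: Zero→X; Light→Z; Medium→Y; Heavy→Z.
The unique mutual best reply is (Heavy, Z), giving (6, 6).
Echo's commitment gain: 10 − 6 = 4.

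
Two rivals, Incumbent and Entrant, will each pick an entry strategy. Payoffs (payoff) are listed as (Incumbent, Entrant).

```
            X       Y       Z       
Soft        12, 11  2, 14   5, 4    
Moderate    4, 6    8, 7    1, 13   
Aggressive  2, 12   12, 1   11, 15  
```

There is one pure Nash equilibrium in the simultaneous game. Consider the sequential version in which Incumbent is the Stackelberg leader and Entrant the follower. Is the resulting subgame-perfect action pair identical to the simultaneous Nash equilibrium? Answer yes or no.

Solve by backward induction (Incumbent leads).
- Soft → Entrant plays Y (best of 11, 14, 4); Incumbent gets 2.
- Moderate → Entrant plays Z (best of 6, 7, 13); Incumbent gets 1.
- Aggressive → Entrant plays Z (best of 12, 1, 15); Incumbent gets 11.
Incumbent's induced payoffs are 2, 1, 11, so Incumbent commits to Aggressive. Subgame-perfect outcome: (Aggressive, Z) with payoffs (11, 15).
For the simultaneous game, intersect best replies.
Incumbent's best replies: X→Soft; Y→Aggressive; Z→Aggressive.
Entrant's best replies: Soft→Y; Moderate→Z; Aggressive→Z.
The unique mutual best reply is (Aggressive, Z), giving (11, 15).
Sequential outcome (Aggressive, Z) coincides with the Nash profile (Aggressive, Z).

yes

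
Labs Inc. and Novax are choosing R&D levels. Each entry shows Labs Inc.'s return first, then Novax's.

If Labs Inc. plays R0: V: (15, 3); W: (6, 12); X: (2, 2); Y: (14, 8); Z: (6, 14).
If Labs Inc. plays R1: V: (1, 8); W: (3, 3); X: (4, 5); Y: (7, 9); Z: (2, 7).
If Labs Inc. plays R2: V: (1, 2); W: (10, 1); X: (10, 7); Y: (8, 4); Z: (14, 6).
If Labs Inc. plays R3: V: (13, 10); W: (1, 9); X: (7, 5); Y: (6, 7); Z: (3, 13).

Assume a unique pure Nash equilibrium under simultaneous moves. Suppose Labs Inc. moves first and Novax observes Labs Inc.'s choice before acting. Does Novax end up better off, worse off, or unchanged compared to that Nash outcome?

Solve by backward induction (Labs Inc. leads).
- R0 → Novax plays Z (best of 3, 12, 2, 8, 14); Labs Inc. gets 6.
- R1 → Novax plays Y (best of 8, 3, 5, 9, 7); Labs Inc. gets 7.
- R2 → Novax plays X (best of 2, 1, 7, 4, 6); Labs Inc. gets 10.
- R3 → Novax plays Z (best of 10, 9, 5, 7, 13); Labs Inc. gets 3.
Among 6, 7, 10, 3, the best is 10 at R2. Subgame-perfect outcome: (R2, X) with payoffs (10, 7).
Now find the simultaneous Nash equilibrium.
Labs Inc.'s best replies: V→R0; W→R2; X→R2; Y→R0; Z→R2.
Novax's best replies: R0→Z; R1→Y; R2→X; R3→Z.
The unique mutual best reply is (R2, X), giving (10, 7).
Novax earns 7 sequentially versus 7 at the Nash outcome: unchanged.

unchanged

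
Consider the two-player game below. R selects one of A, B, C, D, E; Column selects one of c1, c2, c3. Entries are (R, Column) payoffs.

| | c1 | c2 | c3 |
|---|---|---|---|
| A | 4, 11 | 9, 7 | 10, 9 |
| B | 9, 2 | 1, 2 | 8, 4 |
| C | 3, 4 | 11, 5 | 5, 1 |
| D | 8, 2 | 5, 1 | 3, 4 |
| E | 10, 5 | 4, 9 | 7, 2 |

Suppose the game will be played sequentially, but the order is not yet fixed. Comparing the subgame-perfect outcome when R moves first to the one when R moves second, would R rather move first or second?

If R leads: Column's best replies are A→c1, B→c3, C→c2, D→c3, E→c2; R's induced payoffs 4, 8, 11, 3, 4; outcome (C, c2), payoffs (11, 5).
If Column leads: R's best replies are c1→E, c2→C, c3→A; Column's induced payoffs 5, 5, 9; outcome (A, c3), payoffs (10, 9).
R gets 11 moving first and 10 moving second, so R prefers to move first.

first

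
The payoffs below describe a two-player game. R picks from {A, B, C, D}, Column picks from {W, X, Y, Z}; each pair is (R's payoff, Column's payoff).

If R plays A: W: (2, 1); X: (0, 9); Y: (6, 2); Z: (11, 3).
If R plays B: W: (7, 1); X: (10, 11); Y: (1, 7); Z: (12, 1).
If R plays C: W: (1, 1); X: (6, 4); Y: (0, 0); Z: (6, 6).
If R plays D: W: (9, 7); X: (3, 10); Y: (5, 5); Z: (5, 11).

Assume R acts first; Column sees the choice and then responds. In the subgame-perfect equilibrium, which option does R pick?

Solve by backward induction (R leads).
- A: Column compares 1, 9, 2, 3 and picks X; R would get 0.
- B: Column compares 1, 11, 7, 1 and picks X; R would get 10.
- C: Column compares 1, 4, 0, 6 and picks Z; R would get 6.
- D: Column compares 7, 10, 5, 11 and picks Z; R would get 5.
Among 0, 10, 6, 5, the best is 10 at B. Subgame-perfect outcome: (B, X) with payoffs (10, 11).

B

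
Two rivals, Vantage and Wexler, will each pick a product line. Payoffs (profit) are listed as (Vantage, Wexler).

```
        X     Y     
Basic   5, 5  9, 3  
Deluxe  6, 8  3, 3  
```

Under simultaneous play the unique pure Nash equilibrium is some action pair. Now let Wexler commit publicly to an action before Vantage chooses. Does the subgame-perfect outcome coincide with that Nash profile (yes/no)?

yes

Vantage best-responds to each possible Wexler move:
- X → Vantage plays Deluxe (best of 5, 6); Wexler gets 8.
- Y → Vantage plays Basic (best of 9, 3); Wexler gets 3.
Wexler's induced payoffs are 8, 3, so Wexler commits to X. Subgame-perfect outcome: (Deluxe, X) with payoffs (6, 8).
Under simultaneous play:
Vantage's best replies: X→Deluxe; Y→Basic.
Wexler's best replies: Basic→X; Deluxe→X.
The unique mutual best reply is (Deluxe, X), giving (6, 8).
Sequential outcome (Deluxe, X) coincides with the Nash profile (Deluxe, X).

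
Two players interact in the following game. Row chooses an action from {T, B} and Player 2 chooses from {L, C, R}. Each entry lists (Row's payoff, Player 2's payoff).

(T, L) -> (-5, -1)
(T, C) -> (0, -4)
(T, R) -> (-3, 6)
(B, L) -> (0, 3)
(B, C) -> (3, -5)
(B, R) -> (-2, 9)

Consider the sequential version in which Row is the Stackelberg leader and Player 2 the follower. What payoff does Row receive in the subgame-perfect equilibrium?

-2

Work backward from Player 2's decision.
- T: BR = R, leader payoff -3.
- B: BR = R, leader payoff -2.
Among -3, -2, the best is -2 at B. Subgame-perfect outcome: (B, R) with payoffs (-2, 9).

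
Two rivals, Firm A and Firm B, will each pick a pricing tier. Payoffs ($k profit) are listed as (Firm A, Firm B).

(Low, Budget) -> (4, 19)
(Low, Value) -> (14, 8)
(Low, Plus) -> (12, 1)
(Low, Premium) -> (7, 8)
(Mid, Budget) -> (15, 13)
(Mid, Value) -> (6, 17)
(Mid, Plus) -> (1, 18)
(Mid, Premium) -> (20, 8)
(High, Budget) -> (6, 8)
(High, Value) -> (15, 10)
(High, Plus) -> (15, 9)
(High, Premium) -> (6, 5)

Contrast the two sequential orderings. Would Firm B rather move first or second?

If Firm A leads: Firm B's best replies are Low→Budget, Mid→Plus, High→Value; Firm A's induced payoffs 4, 1, 15; outcome (High, Value), payoffs (15, 10).
If Firm B leads: Firm A's best replies are Budget→Mid, Value→High, Plus→High, Premium→Mid; Firm B's induced payoffs 13, 10, 9, 8; outcome (Mid, Budget), payoffs (15, 13).
Firm B gets 13 moving first and 10 moving second, so Firm B prefers to move first.

first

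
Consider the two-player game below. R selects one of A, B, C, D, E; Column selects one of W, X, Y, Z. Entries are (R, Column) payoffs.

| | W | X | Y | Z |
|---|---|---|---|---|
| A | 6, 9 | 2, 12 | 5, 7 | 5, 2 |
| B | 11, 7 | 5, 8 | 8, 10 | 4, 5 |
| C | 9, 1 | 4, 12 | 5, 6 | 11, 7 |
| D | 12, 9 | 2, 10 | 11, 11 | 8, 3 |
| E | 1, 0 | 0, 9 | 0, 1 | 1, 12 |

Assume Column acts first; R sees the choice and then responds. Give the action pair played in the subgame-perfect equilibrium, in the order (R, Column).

(D, Y)

Backward induction with Column moving first.
- W → R plays D (best of 6, 11, 9, 12, 1); Column gets 9.
- X → R plays B (best of 2, 5, 4, 2, 0); Column gets 8.
- Y → R plays D (best of 5, 8, 5, 11, 0); Column gets 11.
- Z → R plays C (best of 5, 4, 11, 8, 1); Column gets 7.
Column's induced payoffs are 9, 8, 11, 7, so Column commits to Y. Subgame-perfect outcome: (D, Y) with payoffs (11, 11).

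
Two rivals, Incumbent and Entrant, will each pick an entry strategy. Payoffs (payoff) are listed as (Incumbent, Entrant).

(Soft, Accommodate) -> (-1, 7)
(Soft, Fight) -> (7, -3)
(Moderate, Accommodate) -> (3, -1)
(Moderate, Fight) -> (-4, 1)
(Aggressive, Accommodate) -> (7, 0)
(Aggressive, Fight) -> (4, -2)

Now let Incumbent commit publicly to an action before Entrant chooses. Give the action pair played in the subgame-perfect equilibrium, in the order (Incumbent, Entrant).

(Aggressive, Accommodate)

Backward induction with Incumbent moving first.
- Soft → Entrant plays Accommodate (best of 7, -3); Incumbent gets -1.
- Moderate → Entrant plays Fight (best of -1, 1); Incumbent gets -4.
- Aggressive → Entrant plays Accommodate (best of 0, -2); Incumbent gets 7.
Incumbent's induced payoffs are -1, -4, 7, so Incumbent commits to Aggressive. Subgame-perfect outcome: (Aggressive, Accommodate) with payoffs (7, 0).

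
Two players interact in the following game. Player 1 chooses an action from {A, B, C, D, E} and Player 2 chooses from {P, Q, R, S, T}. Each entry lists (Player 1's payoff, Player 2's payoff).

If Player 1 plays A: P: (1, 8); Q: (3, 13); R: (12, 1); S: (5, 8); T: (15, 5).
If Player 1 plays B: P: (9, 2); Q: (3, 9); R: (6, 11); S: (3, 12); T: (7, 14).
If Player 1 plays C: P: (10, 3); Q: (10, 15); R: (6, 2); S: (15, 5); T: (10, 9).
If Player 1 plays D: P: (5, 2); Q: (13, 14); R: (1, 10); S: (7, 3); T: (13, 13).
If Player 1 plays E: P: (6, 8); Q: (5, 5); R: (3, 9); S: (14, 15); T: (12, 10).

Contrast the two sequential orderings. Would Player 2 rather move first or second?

second

If Player 1 leads: Player 2's best replies are A→Q, B→T, C→Q, D→Q, E→S; Player 1's induced payoffs 3, 7, 10, 13, 14; outcome (E, S), payoffs (14, 15).
If Player 2 leads: Player 1's best replies are P→C, Q→D, R→A, S→C, T→A; Player 2's induced payoffs 3, 14, 1, 5, 5; outcome (D, Q), payoffs (13, 14).
Player 2 gets 14 moving first and 15 moving second, so Player 2 prefers to move second.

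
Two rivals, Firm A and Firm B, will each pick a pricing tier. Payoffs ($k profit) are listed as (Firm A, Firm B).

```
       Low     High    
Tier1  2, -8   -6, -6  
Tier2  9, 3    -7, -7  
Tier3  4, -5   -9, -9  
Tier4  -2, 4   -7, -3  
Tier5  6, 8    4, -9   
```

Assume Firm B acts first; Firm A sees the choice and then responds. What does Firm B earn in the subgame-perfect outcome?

Work backward from Firm A's decision.
- Low: BR = Tier2, leader payoff 3.
- High: BR = Tier5, leader payoff -9.
Maximizing over 3, -9, Firm B chooses Low. Subgame-perfect outcome: (Tier2, Low) with payoffs (9, 3).

3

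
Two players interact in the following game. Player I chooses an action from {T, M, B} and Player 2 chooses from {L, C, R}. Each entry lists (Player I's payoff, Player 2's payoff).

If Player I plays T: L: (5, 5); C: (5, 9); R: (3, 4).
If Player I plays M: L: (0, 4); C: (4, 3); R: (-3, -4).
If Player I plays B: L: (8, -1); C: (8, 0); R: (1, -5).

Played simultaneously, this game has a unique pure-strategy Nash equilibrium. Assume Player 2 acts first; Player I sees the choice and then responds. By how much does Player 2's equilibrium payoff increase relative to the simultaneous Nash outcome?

4

Solve by backward induction (Player 2 leads).
- L → Player I plays B (best of 5, 0, 8); Player 2 gets -1.
- C → Player I plays B (best of 5, 4, 8); Player 2 gets 0.
- R → Player I plays T (best of 3, -3, 1); Player 2 gets 4.
Among -1, 0, 4, the best is 4 at R. Subgame-perfect outcome: (T, R) with payoffs (3, 4).
Under simultaneous play:
Player I's best replies: L→B; C→B; R→T.
Player 2's best replies: T→C; M→L; B→C.
Only (B, C) has each player best-responding; Nash payoffs (8, 0).
Player 2's commitment gain: 4 − 0 = 4.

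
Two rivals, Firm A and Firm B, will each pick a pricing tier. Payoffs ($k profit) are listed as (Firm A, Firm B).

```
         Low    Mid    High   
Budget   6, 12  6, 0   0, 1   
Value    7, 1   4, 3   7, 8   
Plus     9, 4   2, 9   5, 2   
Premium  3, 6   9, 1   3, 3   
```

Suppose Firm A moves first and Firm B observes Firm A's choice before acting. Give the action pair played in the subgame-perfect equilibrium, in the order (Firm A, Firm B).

Backward induction with Firm A moving first.
- Budget → Firm B plays Low (best of 12, 0, 1); Firm A gets 6.
- Value → Firm B plays High (best of 1, 3, 8); Firm A gets 7.
- Plus → Firm B plays Mid (best of 4, 9, 2); Firm A gets 2.
- Premium → Firm B plays Low (best of 6, 1, 3); Firm A gets 3.
Firm A's induced payoffs are 6, 7, 2, 3, so Firm A commits to Value. Subgame-perfect outcome: (Value, High) with payoffs (7, 8).

(Value, High)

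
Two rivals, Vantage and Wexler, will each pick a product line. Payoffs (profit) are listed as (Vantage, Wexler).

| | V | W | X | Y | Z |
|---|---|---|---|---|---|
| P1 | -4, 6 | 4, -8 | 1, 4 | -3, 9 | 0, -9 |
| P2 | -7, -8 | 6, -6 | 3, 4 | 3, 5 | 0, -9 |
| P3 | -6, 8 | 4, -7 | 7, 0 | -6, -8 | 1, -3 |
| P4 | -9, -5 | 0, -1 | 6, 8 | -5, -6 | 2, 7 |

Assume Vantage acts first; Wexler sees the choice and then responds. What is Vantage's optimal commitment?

P4

Backward induction with Vantage moving first.
- P1: BR = Y, leader payoff -3.
- P2: BR = Y, leader payoff 3.
- P3: BR = V, leader payoff -6.
- P4: BR = X, leader payoff 6.
Vantage's induced payoffs are -3, 3, -6, 6, so Vantage commits to P4. Subgame-perfect outcome: (P4, X) with payoffs (6, 8).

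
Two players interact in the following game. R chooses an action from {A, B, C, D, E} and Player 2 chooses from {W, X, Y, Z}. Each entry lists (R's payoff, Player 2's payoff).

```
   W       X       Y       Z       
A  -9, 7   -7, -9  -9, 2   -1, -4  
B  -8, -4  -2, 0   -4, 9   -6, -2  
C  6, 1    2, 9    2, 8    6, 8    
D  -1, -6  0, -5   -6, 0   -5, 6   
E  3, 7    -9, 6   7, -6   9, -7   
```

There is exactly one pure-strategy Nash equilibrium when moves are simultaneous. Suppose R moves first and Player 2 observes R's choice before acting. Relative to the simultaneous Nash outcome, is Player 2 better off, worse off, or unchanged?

Solve by backward induction (R leads).
- A: BR = W, leader payoff -9.
- B: BR = Y, leader payoff -4.
- C: BR = X, leader payoff 2.
- D: BR = Z, leader payoff -5.
- E: BR = W, leader payoff 3.
Among -9, -4, 2, -5, 3, the best is 3 at E. Subgame-perfect outcome: (E, W) with payoffs (3, 7).
Now find the simultaneous Nash equilibrium.
R's best replies: W→C; X→C; Y→E; Z→E.
Player 2's best replies: A→W; B→Y; C→X; D→Z; E→W.
The unique mutual best reply is (C, X), giving (2, 9).
Player 2 earns 7 sequentially versus 9 at the Nash outcome: worse off.

worse off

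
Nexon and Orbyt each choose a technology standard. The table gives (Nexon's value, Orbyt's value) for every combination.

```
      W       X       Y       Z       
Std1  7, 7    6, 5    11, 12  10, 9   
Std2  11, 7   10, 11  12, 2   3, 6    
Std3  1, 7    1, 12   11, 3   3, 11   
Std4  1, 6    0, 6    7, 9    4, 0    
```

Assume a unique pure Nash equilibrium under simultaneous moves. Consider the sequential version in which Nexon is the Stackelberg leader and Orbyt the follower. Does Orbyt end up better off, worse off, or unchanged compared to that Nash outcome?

better off

Solve by backward induction (Nexon leads).
- Std1: BR = Y, leader payoff 11.
- Std2: BR = X, leader payoff 10.
- Std3: BR = X, leader payoff 1.
- Std4: BR = Y, leader payoff 7.
Among 11, 10, 1, 7, the best is 11 at Std1. Subgame-perfect outcome: (Std1, Y) with payoffs (11, 12).
For the simultaneous game, intersect best replies.
Nexon's best replies: W→Std2; X→Std2; Y→Std2; Z→Std1.
Orbyt's best replies: Std1→Y; Std2→X; Std3→X; Std4→Y.
The unique mutual best reply is (Std2, X), giving (10, 11).
Orbyt earns 12 sequentially versus 11 at the Nash outcome: better off.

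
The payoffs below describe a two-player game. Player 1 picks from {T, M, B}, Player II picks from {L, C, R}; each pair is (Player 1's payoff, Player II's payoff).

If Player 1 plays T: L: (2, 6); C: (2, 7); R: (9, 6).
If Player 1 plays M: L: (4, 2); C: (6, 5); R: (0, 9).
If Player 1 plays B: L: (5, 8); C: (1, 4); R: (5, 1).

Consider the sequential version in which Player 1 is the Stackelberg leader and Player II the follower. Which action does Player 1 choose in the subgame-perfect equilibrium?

B

Work backward from Player II's decision.
- T: BR = C, leader payoff 2.
- M: BR = R, leader payoff 0.
- B: BR = L, leader payoff 5.
Among 2, 0, 5, the best is 5 at B. Subgame-perfect outcome: (B, L) with payoffs (5, 8).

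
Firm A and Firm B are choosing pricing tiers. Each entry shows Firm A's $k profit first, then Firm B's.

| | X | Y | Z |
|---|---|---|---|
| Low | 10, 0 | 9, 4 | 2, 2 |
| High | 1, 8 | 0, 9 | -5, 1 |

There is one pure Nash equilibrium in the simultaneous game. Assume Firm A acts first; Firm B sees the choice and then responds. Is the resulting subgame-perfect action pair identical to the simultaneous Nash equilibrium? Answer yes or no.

Firm B best-responds to each possible Firm A move:
- Low → Firm B plays Y (best of 0, 4, 2); Firm A gets 9.
- High → Firm B plays Y (best of 8, 9, 1); Firm A gets 0.
Firm A's induced payoffs are 9, 0, so Firm A commits to Low. Subgame-perfect outcome: (Low, Y) with payoffs (9, 4).
Now find the simultaneous Nash equilibrium.
Firm A's best replies: X→Low; Y→Low; Z→Low.
Firm B's best replies: Low→Y; High→Y.
Only (Low, Y) has each player best-responding; Nash payoffs (9, 4).
Sequential outcome (Low, Y) coincides with the Nash profile (Low, Y).

yes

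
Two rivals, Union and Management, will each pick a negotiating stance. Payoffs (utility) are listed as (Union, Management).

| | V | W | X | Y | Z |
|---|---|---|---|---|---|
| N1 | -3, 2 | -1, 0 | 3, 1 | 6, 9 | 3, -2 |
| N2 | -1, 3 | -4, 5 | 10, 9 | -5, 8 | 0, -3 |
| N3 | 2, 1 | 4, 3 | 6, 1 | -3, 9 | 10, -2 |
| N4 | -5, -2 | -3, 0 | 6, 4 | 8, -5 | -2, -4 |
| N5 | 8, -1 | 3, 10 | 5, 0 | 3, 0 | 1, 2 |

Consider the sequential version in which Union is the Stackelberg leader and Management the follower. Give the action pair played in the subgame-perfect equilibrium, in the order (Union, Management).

Backward induction with Union moving first.
- N1 → Management plays Y (best of 2, 0, 1, 9, -2); Union gets 6.
- N2 → Management plays X (best of 3, 5, 9, 8, -3); Union gets 10.
- N3 → Management plays Y (best of 1, 3, 1, 9, -2); Union gets -3.
- N4 → Management plays X (best of -2, 0, 4, -5, -4); Union gets 6.
- N5 → Management plays W (best of -1, 10, 0, 0, 2); Union gets 3.
Maximizing over 6, 10, -3, 6, 3, Union chooses N2. Subgame-perfect outcome: (N2, X) with payoffs (10, 9).

(N2, X)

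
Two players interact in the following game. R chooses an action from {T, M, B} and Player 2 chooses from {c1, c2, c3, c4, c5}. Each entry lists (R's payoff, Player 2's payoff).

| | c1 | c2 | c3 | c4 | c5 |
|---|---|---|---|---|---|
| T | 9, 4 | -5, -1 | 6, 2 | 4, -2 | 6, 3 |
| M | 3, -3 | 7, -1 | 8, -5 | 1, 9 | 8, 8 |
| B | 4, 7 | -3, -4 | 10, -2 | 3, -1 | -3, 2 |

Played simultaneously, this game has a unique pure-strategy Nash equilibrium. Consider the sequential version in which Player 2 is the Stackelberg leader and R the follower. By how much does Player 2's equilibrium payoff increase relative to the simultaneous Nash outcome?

Solve by backward induction (Player 2 leads).
- c1: R compares 9, 3, 4 and picks T; Player 2 would get 4.
- c2: R compares -5, 7, -3 and picks M; Player 2 would get -1.
- c3: R compares 6, 8, 10 and picks B; Player 2 would get -2.
- c4: R compares 4, 1, 3 and picks T; Player 2 would get -2.
- c5: R compares 6, 8, -3 and picks M; Player 2 would get 8.
Among 4, -1, -2, -2, 8, the best is 8 at c5. Subgame-perfect outcome: (M, c5) with payoffs (8, 8).
Now find the simultaneous Nash equilibrium.
R's best replies: c1→T; c2→M; c3→B; c4→T; c5→M.
Player 2's best replies: T→c1; M→c4; B→c1.
Only (T, c1) has each player best-responding; Nash payoffs (9, 4).
Player 2's commitment gain: 8 − 4 = 4.

4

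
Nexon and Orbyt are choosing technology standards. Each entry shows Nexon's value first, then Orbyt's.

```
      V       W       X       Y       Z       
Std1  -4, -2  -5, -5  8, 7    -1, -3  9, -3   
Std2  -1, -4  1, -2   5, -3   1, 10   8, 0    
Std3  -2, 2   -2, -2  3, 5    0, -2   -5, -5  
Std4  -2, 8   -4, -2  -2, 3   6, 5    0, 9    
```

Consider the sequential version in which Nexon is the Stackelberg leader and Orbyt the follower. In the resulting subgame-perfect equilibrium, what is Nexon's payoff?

Solve by backward induction (Nexon leads).
- Std1 → Orbyt plays X (best of -2, -5, 7, -3, -3); Nexon gets 8.
- Std2 → Orbyt plays Y (best of -4, -2, -3, 10, 0); Nexon gets 1.
- Std3 → Orbyt plays X (best of 2, -2, 5, -2, -5); Nexon gets 3.
- Std4 → Orbyt plays Z (best of 8, -2, 3, 5, 9); Nexon gets 0.
Maximizing over 8, 1, 3, 0, Nexon chooses Std1. Subgame-perfect outcome: (Std1, X) with payoffs (8, 7).

8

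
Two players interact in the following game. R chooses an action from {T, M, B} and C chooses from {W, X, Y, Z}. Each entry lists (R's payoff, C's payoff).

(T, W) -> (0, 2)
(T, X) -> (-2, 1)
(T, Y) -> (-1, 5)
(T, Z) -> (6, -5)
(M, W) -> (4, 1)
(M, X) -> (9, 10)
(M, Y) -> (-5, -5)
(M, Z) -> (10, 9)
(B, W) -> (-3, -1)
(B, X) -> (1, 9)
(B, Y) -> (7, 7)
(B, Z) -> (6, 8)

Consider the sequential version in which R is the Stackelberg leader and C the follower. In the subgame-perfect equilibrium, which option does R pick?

M

Backward induction with R moving first.
- T: C compares 2, 1, 5, -5 and picks Y; R would get -1.
- M: C compares 1, 10, -5, 9 and picks X; R would get 9.
- B: C compares -1, 9, 7, 8 and picks X; R would get 1.
Among -1, 9, 1, the best is 9 at M. Subgame-perfect outcome: (M, X) with payoffs (9, 10).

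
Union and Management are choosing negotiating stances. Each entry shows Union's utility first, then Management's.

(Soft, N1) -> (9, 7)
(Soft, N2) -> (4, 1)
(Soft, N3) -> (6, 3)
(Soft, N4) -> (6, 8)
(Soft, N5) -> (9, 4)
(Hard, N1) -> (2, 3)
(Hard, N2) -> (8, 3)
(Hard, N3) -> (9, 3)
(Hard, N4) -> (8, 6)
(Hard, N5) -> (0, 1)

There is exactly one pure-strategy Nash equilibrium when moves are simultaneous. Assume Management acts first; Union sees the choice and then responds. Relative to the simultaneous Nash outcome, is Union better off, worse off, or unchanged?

better off

Union best-responds to each possible Management move:
- N1 → Union plays Soft (best of 9, 2); Management gets 7.
- N2 → Union plays Hard (best of 4, 8); Management gets 3.
- N3 → Union plays Hard (best of 6, 9); Management gets 3.
- N4 → Union plays Hard (best of 6, 8); Management gets 6.
- N5 → Union plays Soft (best of 9, 0); Management gets 4.
Maximizing over 7, 3, 3, 6, 4, Management chooses N1. Subgame-perfect outcome: (Soft, N1) with payoffs (9, 7).
For the simultaneous game, intersect best replies.
Union's best replies: N1→Soft; N2→Hard; N3→Hard; N4→Hard; N5→Soft.
Management's best replies: Soft→N4; Hard→N4.
The unique mutual best reply is (Hard, N4), giving (8, 6).
Union earns 9 sequentially versus 8 at the Nash outcome: better off.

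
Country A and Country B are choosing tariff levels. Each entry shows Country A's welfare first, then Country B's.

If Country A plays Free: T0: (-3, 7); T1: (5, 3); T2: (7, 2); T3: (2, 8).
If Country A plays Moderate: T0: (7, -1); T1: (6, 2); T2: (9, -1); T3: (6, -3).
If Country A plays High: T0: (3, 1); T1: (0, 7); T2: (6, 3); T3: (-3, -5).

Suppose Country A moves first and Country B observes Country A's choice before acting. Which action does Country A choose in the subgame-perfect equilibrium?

Solve by backward induction (Country A leads).
- Free: BR = T3, leader payoff 2.
- Moderate: BR = T1, leader payoff 6.
- High: BR = T1, leader payoff 0.
Maximizing over 2, 6, 0, Country A chooses Moderate. Subgame-perfect outcome: (Moderate, T1) with payoffs (6, 2).

Moderate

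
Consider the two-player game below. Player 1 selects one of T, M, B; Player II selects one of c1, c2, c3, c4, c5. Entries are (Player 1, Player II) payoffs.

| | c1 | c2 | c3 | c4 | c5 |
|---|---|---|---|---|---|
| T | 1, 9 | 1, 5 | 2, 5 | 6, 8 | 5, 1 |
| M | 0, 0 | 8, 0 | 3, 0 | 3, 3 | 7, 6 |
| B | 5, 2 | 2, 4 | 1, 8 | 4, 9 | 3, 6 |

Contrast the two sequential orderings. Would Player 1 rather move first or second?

If Player 1 leads: Player II's best replies are T→c1, M→c5, B→c4; Player 1's induced payoffs 1, 7, 4; outcome (M, c5), payoffs (7, 6).
If Player II leads: Player 1's best replies are c1→B, c2→M, c3→M, c4→T, c5→M; Player II's induced payoffs 2, 0, 0, 8, 6; outcome (T, c4), payoffs (6, 8).
Player 1 gets 7 moving first and 6 moving second, so Player 1 prefers to move first.

first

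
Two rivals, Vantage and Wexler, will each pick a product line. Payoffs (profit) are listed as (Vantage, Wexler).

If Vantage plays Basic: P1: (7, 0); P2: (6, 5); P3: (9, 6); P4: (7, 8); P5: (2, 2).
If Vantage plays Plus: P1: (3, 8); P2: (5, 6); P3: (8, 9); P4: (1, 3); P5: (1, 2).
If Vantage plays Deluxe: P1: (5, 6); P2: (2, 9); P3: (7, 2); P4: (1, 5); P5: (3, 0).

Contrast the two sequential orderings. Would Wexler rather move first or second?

second

If Vantage leads: Wexler's best replies are Basic→P4, Plus→P3, Deluxe→P2; Vantage's induced payoffs 7, 8, 2; outcome (Plus, P3), payoffs (8, 9).
If Wexler leads: Vantage's best replies are P1→Basic, P2→Basic, P3→Basic, P4→Basic, P5→Deluxe; Wexler's induced payoffs 0, 5, 6, 8, 0; outcome (Basic, P4), payoffs (7, 8).
Wexler gets 8 moving first and 9 moving second, so Wexler prefers to move second.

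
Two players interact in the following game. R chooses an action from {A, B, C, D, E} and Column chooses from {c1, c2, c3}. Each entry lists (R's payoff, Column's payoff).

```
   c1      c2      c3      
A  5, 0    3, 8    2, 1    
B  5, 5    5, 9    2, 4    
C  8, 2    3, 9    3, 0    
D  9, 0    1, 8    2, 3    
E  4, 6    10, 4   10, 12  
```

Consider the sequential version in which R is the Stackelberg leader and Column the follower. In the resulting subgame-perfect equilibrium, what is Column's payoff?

Work backward from Column's decision.
- A: Column compares 0, 8, 1 and picks c2; R would get 3.
- B: Column compares 5, 9, 4 and picks c2; R would get 5.
- C: Column compares 2, 9, 0 and picks c2; R would get 3.
- D: Column compares 0, 8, 3 and picks c2; R would get 1.
- E: Column compares 6, 4, 12 and picks c3; R would get 10.
R's induced payoffs are 3, 5, 3, 1, 10, so R commits to E. Subgame-perfect outcome: (E, c3) with payoffs (10, 12).

12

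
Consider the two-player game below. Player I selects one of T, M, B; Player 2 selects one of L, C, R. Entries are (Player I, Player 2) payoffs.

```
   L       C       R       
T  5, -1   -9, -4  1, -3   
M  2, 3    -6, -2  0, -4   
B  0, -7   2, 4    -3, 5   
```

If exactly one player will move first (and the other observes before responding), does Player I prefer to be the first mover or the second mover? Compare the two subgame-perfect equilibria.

If Player I leads: Player 2's best replies are T→L, M→L, B→R; Player I's induced payoffs 5, 2, -3; outcome (T, L), payoffs (5, -1).
If Player 2 leads: Player I's best replies are L→T, C→B, R→T; Player 2's induced payoffs -1, 4, -3; outcome (B, C), payoffs (2, 4).
Player I gets 5 moving first and 2 moving second, so Player I prefers to move first.

first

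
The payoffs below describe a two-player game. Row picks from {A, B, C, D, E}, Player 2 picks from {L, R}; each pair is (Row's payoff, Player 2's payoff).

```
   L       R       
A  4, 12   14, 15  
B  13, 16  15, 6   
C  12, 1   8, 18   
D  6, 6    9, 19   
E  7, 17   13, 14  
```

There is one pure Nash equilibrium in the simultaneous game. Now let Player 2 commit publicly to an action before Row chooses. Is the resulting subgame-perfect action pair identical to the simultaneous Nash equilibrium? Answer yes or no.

Work backward from Row's decision.
- L: BR = B, leader payoff 16.
- R: BR = B, leader payoff 6.
Among 16, 6, the best is 16 at L. Subgame-perfect outcome: (B, L) with payoffs (13, 16).
Under simultaneous play:
Row's best replies: L→B; R→B.
Player 2's best replies: A→R; B→L; C→R; D→R; E→L.
The unique mutual best reply is (B, L), giving (13, 16).
Sequential outcome (B, L) coincides with the Nash profile (B, L).

yes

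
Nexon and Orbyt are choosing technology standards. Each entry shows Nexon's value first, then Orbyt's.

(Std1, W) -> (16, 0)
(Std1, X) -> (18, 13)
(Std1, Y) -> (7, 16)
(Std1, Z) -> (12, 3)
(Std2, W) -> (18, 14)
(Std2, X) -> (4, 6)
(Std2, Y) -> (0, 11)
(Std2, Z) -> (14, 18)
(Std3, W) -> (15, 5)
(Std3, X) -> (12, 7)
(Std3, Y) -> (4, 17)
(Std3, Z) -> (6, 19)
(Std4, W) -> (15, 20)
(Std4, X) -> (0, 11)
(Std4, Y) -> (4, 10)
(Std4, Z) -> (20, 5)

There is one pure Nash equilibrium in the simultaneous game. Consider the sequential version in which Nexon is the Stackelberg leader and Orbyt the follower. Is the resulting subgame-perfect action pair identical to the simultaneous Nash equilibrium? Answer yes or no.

no

Solve by backward induction (Nexon leads).
- Std1 → Orbyt plays Y (best of 0, 13, 16, 3); Nexon gets 7.
- Std2 → Orbyt plays Z (best of 14, 6, 11, 18); Nexon gets 14.
- Std3 → Orbyt plays Z (best of 5, 7, 17, 19); Nexon gets 6.
- Std4 → Orbyt plays W (best of 20, 11, 10, 5); Nexon gets 15.
Among 7, 14, 6, 15, the best is 15 at Std4. Subgame-perfect outcome: (Std4, W) with payoffs (15, 20).
Under simultaneous play:
Nexon's best replies: W→Std2; X→Std1; Y→Std1; Z→Std4.
Orbyt's best replies: Std1→Y; Std2→Z; Std3→Z; Std4→W.
The unique mutual best reply is (Std1, Y), giving (7, 16).
Sequential outcome (Std4, W) differs from the Nash profile (Std1, Y).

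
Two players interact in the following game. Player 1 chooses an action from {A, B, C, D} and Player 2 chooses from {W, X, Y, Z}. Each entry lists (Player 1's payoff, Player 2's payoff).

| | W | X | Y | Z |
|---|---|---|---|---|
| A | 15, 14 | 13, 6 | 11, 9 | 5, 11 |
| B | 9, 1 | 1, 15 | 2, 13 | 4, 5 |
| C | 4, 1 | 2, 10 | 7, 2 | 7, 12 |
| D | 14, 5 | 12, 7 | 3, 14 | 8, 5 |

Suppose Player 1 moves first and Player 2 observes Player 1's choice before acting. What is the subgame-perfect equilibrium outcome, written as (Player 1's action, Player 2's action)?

Backward induction with Player 1 moving first.
- A: Player 2 compares 14, 6, 9, 11 and picks W; Player 1 would get 15.
- B: Player 2 compares 1, 15, 13, 5 and picks X; Player 1 would get 1.
- C: Player 2 compares 1, 10, 2, 12 and picks Z; Player 1 would get 7.
- D: Player 2 compares 5, 7, 14, 5 and picks Y; Player 1 would get 3.
Maximizing over 15, 1, 7, 3, Player 1 chooses A. Subgame-perfect outcome: (A, W) with payoffs (15, 14).

(A, W)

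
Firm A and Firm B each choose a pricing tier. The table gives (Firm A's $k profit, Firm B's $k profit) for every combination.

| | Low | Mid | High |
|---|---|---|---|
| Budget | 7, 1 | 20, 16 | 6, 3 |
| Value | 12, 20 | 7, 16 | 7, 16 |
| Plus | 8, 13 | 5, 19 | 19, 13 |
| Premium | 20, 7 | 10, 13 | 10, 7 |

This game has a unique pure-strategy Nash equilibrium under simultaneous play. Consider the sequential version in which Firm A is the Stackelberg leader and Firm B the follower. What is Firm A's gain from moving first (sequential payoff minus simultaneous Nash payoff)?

0

Solve by backward induction (Firm A leads).
- Budget: Firm B compares 1, 16, 3 and picks Mid; Firm A would get 20.
- Value: Firm B compares 20, 16, 16 and picks Low; Firm A would get 12.
- Plus: Firm B compares 13, 19, 13 and picks Mid; Firm A would get 5.
- Premium: Firm B compares 7, 13, 7 and picks Mid; Firm A would get 10.
Maximizing over 20, 12, 5, 10, Firm A chooses Budget. Subgame-perfect outcome: (Budget, Mid) with payoffs (20, 16).
Now find the simultaneous Nash equilibrium.
Firm A's best replies: Low→Premium; Mid→Budget; High→Plus.
Firm B's best replies: Budget→Mid; Value→Low; Plus→Mid; Premium→Mid.
The unique mutual best reply is (Budget, Mid), giving (20, 16).
Firm A's commitment gain: 20 − 20 = 0.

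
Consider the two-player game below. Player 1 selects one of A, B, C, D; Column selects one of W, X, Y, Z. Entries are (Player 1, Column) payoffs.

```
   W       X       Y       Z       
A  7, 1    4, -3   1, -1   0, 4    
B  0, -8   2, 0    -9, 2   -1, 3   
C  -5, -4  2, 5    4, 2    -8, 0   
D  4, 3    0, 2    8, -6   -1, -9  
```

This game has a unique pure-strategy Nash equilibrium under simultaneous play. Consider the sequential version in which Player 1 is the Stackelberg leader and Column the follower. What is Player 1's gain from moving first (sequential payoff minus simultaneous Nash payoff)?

4

Work backward from Column's decision.
- A: BR = Z, leader payoff 0.
- B: BR = Z, leader payoff -1.
- C: BR = X, leader payoff 2.
- D: BR = W, leader payoff 4.
Player 1's induced payoffs are 0, -1, 2, 4, so Player 1 commits to D. Subgame-perfect outcome: (D, W) with payoffs (4, 3).
For the simultaneous game, intersect best replies.
Player 1's best replies: W→A; X→A; Y→D; Z→A.
Column's best replies: A→Z; B→Z; C→X; D→W.
The unique mutual best reply is (A, Z), giving (0, 4).
Player 1's commitment gain: 4 − 0 = 4.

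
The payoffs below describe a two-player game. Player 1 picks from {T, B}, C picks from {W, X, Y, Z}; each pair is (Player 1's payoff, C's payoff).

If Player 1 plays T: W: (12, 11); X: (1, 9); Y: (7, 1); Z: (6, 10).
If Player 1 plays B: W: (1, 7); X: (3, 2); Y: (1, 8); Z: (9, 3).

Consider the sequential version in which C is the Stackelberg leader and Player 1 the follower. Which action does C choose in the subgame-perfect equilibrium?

W

Player 1 best-responds to each possible C move:
- W: BR = T, leader payoff 11.
- X: BR = B, leader payoff 2.
- Y: BR = T, leader payoff 1.
- Z: BR = B, leader payoff 3.
C's induced payoffs are 11, 2, 1, 3, so C commits to W. Subgame-perfect outcome: (T, W) with payoffs (12, 11).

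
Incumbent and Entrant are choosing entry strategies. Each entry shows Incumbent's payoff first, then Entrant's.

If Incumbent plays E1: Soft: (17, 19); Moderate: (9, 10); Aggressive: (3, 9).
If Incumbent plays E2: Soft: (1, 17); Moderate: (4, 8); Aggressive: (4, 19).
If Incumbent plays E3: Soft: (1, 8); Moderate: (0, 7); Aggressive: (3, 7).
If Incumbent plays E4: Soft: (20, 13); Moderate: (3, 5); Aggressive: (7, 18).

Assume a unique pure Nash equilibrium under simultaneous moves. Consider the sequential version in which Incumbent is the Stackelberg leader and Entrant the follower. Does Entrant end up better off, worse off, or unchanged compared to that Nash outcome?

Backward induction with Incumbent moving first.
- E1: Entrant compares 19, 10, 9 and picks Soft; Incumbent would get 17.
- E2: Entrant compares 17, 8, 19 and picks Aggressive; Incumbent would get 4.
- E3: Entrant compares 8, 7, 7 and picks Soft; Incumbent would get 1.
- E4: Entrant compares 13, 5, 18 and picks Aggressive; Incumbent would get 7.
Maximizing over 17, 4, 1, 7, Incumbent chooses E1. Subgame-perfect outcome: (E1, Soft) with payoffs (17, 19).
For the simultaneous game, intersect best replies.
Incumbent's best replies: Soft→E4; Moderate→E1; Aggressive→E4.
Entrant's best replies: E1→Soft; E2→Aggressive; E3→Soft; E4→Aggressive.
The unique mutual best reply is (E4, Aggressive), giving (7, 18).
Entrant earns 19 sequentially versus 18 at the Nash outcome: better off.

better off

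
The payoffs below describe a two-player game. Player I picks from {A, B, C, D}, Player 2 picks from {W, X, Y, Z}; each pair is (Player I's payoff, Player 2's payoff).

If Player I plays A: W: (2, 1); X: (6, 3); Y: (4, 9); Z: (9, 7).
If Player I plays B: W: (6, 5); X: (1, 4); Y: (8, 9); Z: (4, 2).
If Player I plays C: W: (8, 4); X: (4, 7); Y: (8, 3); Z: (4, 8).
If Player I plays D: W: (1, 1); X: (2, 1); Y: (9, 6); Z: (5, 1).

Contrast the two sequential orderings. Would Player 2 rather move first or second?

If Player I leads: Player 2's best replies are A→Y, B→Y, C→Z, D→Y; Player I's induced payoffs 4, 8, 4, 9; outcome (D, Y), payoffs (9, 6).
If Player 2 leads: Player I's best replies are W→C, X→A, Y→D, Z→A; Player 2's induced payoffs 4, 3, 6, 7; outcome (A, Z), payoffs (9, 7).
Player 2 gets 7 moving first and 6 moving second, so Player 2 prefers to move first.

first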